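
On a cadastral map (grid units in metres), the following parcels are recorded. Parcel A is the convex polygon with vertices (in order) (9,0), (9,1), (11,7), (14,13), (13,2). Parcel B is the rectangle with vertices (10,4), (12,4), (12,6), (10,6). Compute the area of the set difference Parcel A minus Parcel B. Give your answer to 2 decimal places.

23.17

|Parcel A| = 26.5, |Parcel A∩Parcel B| = 3.3333.
|Parcel A ∖ Parcel B| = |Parcel A| − |Parcel A∩Parcel B| = 26.5 − 3.3333 = 23.17.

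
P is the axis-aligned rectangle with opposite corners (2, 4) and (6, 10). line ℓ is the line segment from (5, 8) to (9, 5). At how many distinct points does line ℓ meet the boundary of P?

The segment meets the boundary at (6,7.25).

1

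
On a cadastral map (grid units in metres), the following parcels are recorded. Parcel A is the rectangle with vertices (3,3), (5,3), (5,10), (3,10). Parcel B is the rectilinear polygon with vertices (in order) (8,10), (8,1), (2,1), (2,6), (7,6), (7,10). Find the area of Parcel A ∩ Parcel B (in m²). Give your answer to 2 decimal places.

6.00

The intersection is the polygon with vertices (5,3), (3,3), (3,6), (5,6).
By the shoelace formula its area is 6.00.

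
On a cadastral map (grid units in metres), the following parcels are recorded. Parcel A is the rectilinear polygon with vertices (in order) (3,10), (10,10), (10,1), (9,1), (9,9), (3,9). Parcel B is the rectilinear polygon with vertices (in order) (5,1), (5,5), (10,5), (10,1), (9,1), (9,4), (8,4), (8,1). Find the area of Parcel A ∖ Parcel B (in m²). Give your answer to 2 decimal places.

11.00

|Parcel A| = 15, |Parcel A∩Parcel B| = 4.
|Parcel A ∖ Parcel B| = |Parcel A| − |Parcel A∩Parcel B| = 15 − 4 = 11.00.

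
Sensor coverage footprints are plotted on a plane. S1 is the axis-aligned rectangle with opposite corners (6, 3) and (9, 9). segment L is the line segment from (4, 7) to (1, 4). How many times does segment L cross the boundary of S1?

The segment lies entirely outside S1 and never meets its boundary.

0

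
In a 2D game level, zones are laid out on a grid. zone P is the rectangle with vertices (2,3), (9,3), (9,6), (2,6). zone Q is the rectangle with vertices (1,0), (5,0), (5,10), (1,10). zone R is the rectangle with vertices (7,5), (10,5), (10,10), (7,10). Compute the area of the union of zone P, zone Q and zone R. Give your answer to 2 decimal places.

By inclusion–exclusion:
Individual areas: |zone P| = 21, |zone Q| = 40, |zone R| = 15.
|zone P∩zone Q|: x∈[2,5], y∈[3,6] → 3·3 = 9.
|zone P∩zone R|: x∈[7,9], y∈[5,6] → 2·1 = 2.
|zone Q∩zone R| = 0 (no overlap).
|zone P∩zone Q∩zone R| = 0.
|zone P ∪ zone Q ∪ zone R| = 76 − 11 + 0 = 65.00.

65.00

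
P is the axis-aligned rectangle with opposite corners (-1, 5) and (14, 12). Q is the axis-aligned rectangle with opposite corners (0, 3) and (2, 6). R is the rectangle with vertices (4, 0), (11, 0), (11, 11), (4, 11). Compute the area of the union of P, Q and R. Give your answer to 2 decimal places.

144.00

By inclusion–exclusion:
Individual areas: |P| = 105, |Q| = 6, |R| = 77.
|P∩Q|: x∈[0,2], y∈[5,6] → 2·1 = 2.
|P∩R|: x∈[4,11], y∈[5,11] → 7·6 = 42.
|Q∩R| = 0 (no overlap).
|P∩Q∩R| = 0.
|P ∪ Q ∪ R| = 188 − 44 + 0 = 144.00.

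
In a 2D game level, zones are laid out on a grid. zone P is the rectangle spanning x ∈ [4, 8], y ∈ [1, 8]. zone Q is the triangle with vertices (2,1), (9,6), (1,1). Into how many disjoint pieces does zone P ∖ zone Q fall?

2

zone P ∖ zone Q splits into 2 disjoint pieces (area 11.4286, area 15.5).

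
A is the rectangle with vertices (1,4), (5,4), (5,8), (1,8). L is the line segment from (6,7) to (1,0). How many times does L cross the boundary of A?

The segment meets the boundary at (5,5.6), (3.857,4).

2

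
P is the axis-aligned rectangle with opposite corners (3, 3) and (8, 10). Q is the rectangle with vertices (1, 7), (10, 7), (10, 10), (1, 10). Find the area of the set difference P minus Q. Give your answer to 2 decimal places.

|P∩Q|: x∈[3,8], y∈[7,10] → 5·3 = 15.
|P| = 35.
|P ∖ Q| = |P| − |P∩Q| = 35 − 15 = 20.00.

20.00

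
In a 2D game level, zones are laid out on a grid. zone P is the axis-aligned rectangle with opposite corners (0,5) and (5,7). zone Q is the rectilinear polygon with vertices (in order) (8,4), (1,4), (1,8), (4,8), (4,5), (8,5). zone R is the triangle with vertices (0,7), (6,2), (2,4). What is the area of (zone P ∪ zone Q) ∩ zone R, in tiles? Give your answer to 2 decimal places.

The region (zone P ∪ zone Q) ∩ zone R is the polygon with vertices (2,4), (0,7), (3.6,4).
By the shoelace formula its area is 2.40.

2.40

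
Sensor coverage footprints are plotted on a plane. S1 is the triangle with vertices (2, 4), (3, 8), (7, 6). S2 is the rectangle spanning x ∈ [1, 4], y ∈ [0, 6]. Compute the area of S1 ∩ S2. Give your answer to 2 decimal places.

2.70

The intersection is the polygon with vertices (2.5,6), (4,6), (4,4.8), (2,4).
By the shoelace formula its area is 2.70.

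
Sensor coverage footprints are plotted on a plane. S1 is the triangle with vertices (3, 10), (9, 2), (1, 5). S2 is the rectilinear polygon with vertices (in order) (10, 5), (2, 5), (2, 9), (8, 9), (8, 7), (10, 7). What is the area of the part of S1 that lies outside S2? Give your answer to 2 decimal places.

|S1| = 23, |S1∩S2| = 12.55.
|S1 ∖ S2| = |S1| − |S1∩S2| = 23 − 12.55 = 10.45.

10.45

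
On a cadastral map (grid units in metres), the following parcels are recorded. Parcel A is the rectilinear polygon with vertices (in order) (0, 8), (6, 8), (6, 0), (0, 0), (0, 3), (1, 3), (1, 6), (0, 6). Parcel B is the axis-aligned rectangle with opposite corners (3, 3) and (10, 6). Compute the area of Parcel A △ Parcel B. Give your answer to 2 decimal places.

|Parcel A| = 45, |Parcel B| = 21, |Parcel A∩Parcel B| = 9.
|Parcel A △ Parcel B| = |Parcel A| + |Parcel B| − 2·|Parcel A∩Parcel B| = 45 + 21 − 18 = 48.00.

48.00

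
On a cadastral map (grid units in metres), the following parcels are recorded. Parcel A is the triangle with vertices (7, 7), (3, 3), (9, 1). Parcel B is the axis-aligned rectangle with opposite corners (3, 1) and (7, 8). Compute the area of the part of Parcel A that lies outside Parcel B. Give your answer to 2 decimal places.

|Parcel A| = 16, |Parcel A∩Parcel B| = 10.6667.
|Parcel A ∖ Parcel B| = |Parcel A| − |Parcel A∩Parcel B| = 16 − 10.6667 = 5.33.

5.33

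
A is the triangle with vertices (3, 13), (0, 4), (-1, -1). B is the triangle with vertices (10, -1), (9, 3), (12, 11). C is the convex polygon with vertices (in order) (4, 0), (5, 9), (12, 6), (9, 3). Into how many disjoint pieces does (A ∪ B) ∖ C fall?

(A ∪ B) ∖ C splits into 3 disjoint pieces (area 3, area 5, area 2.094).

3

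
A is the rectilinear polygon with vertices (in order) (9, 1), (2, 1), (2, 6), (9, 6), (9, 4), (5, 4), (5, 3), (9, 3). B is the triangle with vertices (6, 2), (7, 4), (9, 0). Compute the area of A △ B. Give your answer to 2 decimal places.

29.00

|A| = 31, |B| = 4, |A∩B| = 3.
|A △ B| = |A| + |B| − 2·|A∩B| = 31 + 4 − 6 = 29.00.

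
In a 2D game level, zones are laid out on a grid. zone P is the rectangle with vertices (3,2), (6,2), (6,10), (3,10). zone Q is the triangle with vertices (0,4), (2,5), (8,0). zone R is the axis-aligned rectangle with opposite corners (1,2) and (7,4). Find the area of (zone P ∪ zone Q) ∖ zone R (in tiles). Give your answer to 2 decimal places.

|zone P ∪ zone Q| = 29.4333.
|(zone P ∪ zone Q) ∩ zone R| = 8.
|(zone P ∪ zone Q) ∖ zone R| = 29.4333 − 8 = 21.43.

21.43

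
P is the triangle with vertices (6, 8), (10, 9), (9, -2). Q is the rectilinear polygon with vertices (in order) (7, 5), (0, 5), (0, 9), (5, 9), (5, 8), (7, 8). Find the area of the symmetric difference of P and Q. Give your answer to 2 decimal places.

44.20

|P| = 21.5, |Q| = 26, |P∩Q| = 1.65.
|P △ Q| = |P| + |Q| − 2·|P∩Q| = 21.5 + 26 − 3.3 = 44.20.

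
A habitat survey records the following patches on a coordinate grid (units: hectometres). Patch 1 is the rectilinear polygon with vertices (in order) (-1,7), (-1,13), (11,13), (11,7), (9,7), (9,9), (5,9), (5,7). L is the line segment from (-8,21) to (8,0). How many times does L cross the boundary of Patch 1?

2

The segment meets the boundary at (2.667,7), (-1,11.812).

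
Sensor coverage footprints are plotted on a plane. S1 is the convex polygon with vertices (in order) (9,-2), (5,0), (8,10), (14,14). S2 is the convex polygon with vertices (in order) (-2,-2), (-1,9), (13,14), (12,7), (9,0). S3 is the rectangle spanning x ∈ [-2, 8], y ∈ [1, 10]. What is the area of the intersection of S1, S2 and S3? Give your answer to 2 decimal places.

The intersection is the polygon with vertices (8,10), (8,1), (5.3,1).
By the shoelace formula its area is 12.15.

12.15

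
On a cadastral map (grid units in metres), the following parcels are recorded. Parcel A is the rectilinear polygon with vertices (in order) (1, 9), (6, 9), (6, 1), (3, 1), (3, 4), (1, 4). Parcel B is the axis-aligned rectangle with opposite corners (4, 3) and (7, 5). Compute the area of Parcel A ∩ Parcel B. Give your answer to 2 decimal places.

The intersection is the polygon with vertices (6,3), (4,3), (4,5), (6,5).
By the shoelace formula its area is 4.00.

4.00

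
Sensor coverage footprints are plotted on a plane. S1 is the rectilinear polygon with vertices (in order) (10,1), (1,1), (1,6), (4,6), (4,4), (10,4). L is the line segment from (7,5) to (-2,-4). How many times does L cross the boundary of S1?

The segment meets the boundary at (3,1), (6,4).

2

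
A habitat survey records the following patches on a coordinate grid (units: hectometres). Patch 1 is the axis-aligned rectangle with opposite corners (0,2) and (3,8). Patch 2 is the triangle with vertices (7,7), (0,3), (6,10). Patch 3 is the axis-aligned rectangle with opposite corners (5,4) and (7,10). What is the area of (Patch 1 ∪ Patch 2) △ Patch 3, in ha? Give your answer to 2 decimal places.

|Patch 1 ∪ Patch 2| = 27.8214.
|(Patch 1 ∪ Patch 2) ∩ Patch 3| = 5.0595.
|(Patch 1 ∪ Patch 2) △ Patch 3| = 27.8214 + 12 − 10.119 = 29.70.

29.70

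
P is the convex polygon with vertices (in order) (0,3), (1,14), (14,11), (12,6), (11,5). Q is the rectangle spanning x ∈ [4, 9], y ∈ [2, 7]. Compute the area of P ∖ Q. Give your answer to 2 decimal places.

90.41

|P| = 104.5, |P∩Q| = 14.0909.
|P ∖ Q| = |P| − |P∩Q| = 104.5 − 14.0909 = 90.41.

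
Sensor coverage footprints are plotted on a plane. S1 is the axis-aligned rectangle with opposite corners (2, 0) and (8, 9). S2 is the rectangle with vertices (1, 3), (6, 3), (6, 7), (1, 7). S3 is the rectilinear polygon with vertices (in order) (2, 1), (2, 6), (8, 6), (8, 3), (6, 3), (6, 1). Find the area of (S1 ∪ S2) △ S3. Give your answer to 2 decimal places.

|S1 ∪ S2| = 58.
|(S1 ∪ S2) ∩ S3| = 26.
|(S1 ∪ S2) △ S3| = 58 + 26 − 52 = 32.00.

32.00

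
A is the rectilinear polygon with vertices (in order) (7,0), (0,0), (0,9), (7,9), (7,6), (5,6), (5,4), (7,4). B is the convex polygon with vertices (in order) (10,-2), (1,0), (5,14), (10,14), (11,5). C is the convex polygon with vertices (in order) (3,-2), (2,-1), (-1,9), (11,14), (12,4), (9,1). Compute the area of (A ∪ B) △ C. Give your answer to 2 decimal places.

42.94

|A ∪ B| = 135.5714.
|(A ∪ B) ∩ C| = 112.3179.
|(A ∪ B) △ C| = 135.5714 + 132 − 224.6359 = 42.94.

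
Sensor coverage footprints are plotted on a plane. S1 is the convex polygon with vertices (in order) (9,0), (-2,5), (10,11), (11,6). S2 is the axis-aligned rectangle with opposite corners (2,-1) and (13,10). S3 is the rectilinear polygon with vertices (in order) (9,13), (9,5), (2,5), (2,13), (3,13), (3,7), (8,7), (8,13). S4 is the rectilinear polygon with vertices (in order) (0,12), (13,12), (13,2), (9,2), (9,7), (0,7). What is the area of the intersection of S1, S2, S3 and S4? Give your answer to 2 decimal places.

3.25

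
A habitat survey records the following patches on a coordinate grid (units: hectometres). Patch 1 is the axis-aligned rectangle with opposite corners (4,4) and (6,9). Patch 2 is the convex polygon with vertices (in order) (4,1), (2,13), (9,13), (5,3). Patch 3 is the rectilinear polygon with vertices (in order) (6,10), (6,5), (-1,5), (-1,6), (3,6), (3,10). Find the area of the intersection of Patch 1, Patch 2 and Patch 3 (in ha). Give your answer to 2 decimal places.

The intersection is the polygon with vertices (4,9), (6,9), (6,5.5), (5.8,5), (4,5).
By the shoelace formula its area is 7.95.

7.95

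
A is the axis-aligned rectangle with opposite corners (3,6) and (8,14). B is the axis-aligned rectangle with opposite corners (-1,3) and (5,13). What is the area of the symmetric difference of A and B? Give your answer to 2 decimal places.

72.00

|A∩B|: x∈[3,5], y∈[6,13] → 2·7 = 14.
|A △ B| = |A| + |B| − 2·|A∩B| = 40 + 60 − 28 = 72.00.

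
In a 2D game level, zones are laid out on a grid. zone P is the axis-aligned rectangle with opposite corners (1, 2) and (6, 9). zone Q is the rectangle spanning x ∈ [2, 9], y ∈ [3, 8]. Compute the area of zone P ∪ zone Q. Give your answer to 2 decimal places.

50.00

By inclusion–exclusion:
Individual areas: |zone P| = 35, |zone Q| = 35.
|zone P∩zone Q|: x∈[2,6], y∈[3,8] → 4·5 = 20.
|zone P ∪ zone Q| = 70 − 20 = 50.00.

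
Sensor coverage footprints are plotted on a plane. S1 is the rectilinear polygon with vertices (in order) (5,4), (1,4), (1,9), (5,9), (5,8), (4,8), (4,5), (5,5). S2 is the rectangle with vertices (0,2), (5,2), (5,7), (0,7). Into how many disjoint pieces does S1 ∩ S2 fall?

1

S1 ∩ S2 is a single connected region.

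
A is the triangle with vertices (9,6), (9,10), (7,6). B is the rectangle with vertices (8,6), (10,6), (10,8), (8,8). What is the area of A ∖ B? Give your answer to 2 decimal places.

|A| = 4, |A∩B| = 2.
|A ∖ B| = |A| − |A∩B| = 4 − 2 = 2.00.

2.00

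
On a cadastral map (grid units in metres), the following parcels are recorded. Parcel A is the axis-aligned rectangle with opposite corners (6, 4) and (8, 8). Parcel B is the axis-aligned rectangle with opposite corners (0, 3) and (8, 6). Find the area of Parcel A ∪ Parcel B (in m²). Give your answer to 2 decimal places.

28.00

By inclusion–exclusion:
Individual areas: |Parcel A| = 8, |Parcel B| = 24.
|Parcel A∩Parcel B|: x∈[6,8], y∈[4,6] → 2·2 = 4.
|Parcel A ∪ Parcel B| = 32 − 4 = 28.00.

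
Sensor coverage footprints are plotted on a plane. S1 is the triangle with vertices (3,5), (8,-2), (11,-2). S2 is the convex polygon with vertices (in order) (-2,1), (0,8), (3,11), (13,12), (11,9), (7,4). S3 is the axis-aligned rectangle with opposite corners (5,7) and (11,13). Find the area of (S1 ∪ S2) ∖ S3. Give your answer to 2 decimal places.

|S1 ∪ S2| = 92.8176.
|(S1 ∪ S2) ∩ S3| = 25.4.
|(S1 ∪ S2) ∖ S3| = 92.8176 − 25.4 = 67.42.

67.42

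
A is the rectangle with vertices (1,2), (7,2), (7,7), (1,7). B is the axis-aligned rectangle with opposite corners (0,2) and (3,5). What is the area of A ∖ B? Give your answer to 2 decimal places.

|A∩B|: x∈[1,3], y∈[2,5] → 2·3 = 6.
|A| = 30.
|A ∖ B| = |A| − |A∩B| = 30 − 6 = 24.00.

24.00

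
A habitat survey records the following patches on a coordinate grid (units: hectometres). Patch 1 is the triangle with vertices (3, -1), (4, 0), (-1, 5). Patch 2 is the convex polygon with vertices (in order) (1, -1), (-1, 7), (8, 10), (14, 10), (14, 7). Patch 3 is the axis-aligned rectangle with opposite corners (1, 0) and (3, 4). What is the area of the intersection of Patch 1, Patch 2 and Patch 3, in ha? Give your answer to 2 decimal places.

2.62

The intersection is the polygon with vertices (2.625,0), (2.333,0), (1,2), (1,3), (3,1), (3,0.231).
By the shoelace formula its area is 2.62.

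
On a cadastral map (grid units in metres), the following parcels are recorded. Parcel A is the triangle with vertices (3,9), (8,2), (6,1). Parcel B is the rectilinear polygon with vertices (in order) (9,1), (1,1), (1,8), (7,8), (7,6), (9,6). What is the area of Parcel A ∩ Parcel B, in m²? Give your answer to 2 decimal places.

9.33

The intersection is the polygon with vertices (8,2), (6,1), (3.375,8), (3.714,8).
By the shoelace formula its area is 9.33.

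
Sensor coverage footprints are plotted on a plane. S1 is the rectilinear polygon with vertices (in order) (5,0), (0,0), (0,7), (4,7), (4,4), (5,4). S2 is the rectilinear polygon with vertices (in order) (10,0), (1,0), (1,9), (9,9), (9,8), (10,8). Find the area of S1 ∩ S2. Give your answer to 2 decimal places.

25.00

The intersection is the polygon with vertices (1,0), (1,7), (4,7), (4,4), (5,4), (5,0).
By the shoelace formula its area is 25.00.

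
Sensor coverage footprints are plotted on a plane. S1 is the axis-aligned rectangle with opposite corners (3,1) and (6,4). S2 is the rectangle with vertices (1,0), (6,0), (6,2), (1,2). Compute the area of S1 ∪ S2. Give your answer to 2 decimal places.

16.00

By inclusion–exclusion:
Individual areas: |S1| = 9, |S2| = 10.
|S1∩S2|: x∈[3,6], y∈[1,2] → 3·1 = 3.
|S1 ∪ S2| = 19 − 3 = 16.00.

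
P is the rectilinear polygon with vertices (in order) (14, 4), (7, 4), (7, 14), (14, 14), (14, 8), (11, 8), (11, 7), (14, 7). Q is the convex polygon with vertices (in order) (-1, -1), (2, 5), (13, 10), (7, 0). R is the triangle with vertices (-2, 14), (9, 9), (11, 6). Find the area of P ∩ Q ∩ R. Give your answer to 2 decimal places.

The intersection is the polygon with vertices (9.419,8.372), (10.79,6.316), (10.708,6.18), (8.111,7.778).
By the shoelace formula its area is 1.99.

1.99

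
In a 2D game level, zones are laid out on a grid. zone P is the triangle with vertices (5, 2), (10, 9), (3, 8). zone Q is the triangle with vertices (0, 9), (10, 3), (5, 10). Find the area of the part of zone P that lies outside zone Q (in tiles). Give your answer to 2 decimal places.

12.57

|zone P| = 22, |zone P∩zone Q| = 9.4286.
|zone P ∖ zone Q| = |zone P| − |zone P∩zone Q| = 22 − 9.4286 = 12.57.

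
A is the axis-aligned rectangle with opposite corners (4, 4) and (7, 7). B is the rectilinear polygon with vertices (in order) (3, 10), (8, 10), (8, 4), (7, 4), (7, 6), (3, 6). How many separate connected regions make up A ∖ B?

A ∖ B is a single connected region.

1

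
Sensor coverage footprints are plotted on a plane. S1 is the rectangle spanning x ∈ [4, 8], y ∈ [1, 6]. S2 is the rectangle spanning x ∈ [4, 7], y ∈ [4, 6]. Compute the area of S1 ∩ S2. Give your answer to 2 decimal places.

6.00

|S1∩S2|: x∈[4,7], y∈[4,6] → 3·2 = 6.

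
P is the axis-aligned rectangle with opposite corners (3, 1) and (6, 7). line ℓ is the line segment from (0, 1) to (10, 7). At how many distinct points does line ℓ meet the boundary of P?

2

The segment meets the boundary at (6,4.6), (3,2.8).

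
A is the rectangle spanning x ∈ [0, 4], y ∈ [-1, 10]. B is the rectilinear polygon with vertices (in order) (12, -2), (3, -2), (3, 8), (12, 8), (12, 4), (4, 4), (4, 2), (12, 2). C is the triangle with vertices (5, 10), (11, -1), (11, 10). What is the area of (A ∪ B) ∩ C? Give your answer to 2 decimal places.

|A ∪ B| = 109.
|(A ∪ B) ∩ C| = 17.73.

17.73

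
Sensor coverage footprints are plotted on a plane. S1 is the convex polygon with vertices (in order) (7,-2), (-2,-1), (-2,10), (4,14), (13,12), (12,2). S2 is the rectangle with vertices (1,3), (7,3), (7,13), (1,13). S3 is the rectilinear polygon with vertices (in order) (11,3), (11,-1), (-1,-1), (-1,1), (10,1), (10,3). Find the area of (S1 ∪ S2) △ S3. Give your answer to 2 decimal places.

|S1 ∪ S2| = 196.25.
|(S1 ∪ S2) ∩ S3| = 22.975.
|(S1 ∪ S2) △ S3| = 196.25 + 26 − 45.95 = 176.30.

176.30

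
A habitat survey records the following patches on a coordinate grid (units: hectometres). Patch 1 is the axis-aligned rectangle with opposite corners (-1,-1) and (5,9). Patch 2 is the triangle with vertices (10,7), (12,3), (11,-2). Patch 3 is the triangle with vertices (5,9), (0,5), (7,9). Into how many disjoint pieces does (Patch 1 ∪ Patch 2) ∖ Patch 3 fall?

2

(Patch 1 ∪ Patch 2) ∖ Patch 3 splits into 2 disjoint pieces (area 57.1429, area 7).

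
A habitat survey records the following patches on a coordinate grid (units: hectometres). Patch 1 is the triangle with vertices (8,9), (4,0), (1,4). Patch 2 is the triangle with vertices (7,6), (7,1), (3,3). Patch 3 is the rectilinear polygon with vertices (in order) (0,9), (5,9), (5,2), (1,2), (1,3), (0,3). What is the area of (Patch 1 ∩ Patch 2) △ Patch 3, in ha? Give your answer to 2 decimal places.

|Patch 1 ∩ Patch 2| = 4.1761.
|(Patch 1 ∩ Patch 2) ∩ Patch 3| = 2.4886.
|(Patch 1 ∩ Patch 2) △ Patch 3| = 4.1761 + 34 − 4.9773 = 33.20.

33.20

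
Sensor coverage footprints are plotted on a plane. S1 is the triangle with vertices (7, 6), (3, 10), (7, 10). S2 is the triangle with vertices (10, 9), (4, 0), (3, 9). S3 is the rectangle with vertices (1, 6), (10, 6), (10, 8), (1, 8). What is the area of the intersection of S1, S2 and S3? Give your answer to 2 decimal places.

2.00

The intersection is the polygon with vertices (7,6), (5,8), (7,8).
By the shoelace formula its area is 2.00.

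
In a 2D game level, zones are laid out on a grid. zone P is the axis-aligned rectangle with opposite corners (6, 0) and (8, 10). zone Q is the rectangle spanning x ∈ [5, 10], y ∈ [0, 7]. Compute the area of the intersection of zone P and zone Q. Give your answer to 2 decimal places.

|zone P∩zone Q|: x∈[6,8], y∈[0,7] → 2·7 = 14.

14.00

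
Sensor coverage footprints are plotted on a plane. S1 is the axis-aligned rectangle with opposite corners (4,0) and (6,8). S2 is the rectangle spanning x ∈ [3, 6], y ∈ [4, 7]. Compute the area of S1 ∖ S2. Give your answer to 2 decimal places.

|S1∩S2|: x∈[4,6], y∈[4,7] → 2·3 = 6.
|S1| = 16.
|S1 ∖ S2| = |S1| − |S1∩S2| = 16 − 6 = 10.00.

10.00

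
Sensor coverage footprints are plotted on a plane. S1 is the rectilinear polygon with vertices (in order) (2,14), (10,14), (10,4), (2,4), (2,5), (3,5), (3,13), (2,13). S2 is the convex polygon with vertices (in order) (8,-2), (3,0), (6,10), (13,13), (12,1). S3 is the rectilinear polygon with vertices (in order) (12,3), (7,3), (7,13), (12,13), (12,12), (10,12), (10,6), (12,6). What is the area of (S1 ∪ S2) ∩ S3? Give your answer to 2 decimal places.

|S1 ∪ S2| = 134.6714.
|(S1 ∪ S2) ∩ S3| = 36.38.

36.38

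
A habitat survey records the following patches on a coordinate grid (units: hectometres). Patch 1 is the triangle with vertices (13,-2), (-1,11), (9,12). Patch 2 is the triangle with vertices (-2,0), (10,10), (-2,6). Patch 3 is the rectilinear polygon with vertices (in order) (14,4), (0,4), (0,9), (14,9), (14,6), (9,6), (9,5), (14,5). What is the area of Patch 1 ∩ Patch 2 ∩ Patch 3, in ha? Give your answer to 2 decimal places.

8.65

The intersection is the polygon with vertices (7,9), (8.8,9), (4.77,5.642), (2.698,7.566).
By the shoelace formula its area is 8.65.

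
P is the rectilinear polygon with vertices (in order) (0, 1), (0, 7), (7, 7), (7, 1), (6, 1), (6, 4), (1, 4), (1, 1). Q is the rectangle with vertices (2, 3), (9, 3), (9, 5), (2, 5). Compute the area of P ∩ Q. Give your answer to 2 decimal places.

The intersection is the polygon with vertices (7,3), (6,3), (6,4), (2,4), (2,5), (7,5).
By the shoelace formula its area is 6.00.

6.00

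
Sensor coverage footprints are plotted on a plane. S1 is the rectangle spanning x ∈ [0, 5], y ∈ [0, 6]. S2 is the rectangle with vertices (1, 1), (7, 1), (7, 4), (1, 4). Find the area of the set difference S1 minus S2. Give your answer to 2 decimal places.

|S1∩S2|: x∈[1,5], y∈[1,4] → 4·3 = 12.
|S1| = 30.
|S1 ∖ S2| = |S1| − |S1∩S2| = 30 − 12 = 18.00.

18.00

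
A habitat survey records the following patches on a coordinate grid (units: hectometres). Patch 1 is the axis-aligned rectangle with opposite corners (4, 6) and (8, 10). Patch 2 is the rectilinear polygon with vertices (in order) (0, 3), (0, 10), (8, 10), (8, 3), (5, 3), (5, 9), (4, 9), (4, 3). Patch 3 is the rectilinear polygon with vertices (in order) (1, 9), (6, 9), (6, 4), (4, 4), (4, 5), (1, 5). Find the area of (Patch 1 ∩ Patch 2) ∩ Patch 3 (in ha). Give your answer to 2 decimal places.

|Patch 1 ∩ Patch 2| = 13.
|(Patch 1 ∩ Patch 2) ∩ Patch 3| = 3.00.

3.00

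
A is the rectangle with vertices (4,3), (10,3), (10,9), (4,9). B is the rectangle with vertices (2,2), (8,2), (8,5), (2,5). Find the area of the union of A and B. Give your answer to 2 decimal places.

By inclusion–exclusion:
Individual areas: |A| = 36, |B| = 18.
|A∩B|: x∈[4,8], y∈[3,5] → 4·2 = 8.
|A ∪ B| = 54 − 8 = 46.00.

46.00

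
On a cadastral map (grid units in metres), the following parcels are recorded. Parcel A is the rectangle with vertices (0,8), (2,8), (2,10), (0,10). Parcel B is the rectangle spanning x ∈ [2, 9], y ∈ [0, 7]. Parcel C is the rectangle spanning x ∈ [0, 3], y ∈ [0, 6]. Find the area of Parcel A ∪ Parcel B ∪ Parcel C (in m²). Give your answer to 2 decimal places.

By inclusion–exclusion:
Individual areas: |Parcel A| = 4, |Parcel B| = 49, |Parcel C| = 18.
|Parcel A∩Parcel B| = 0 (no overlap).
|Parcel A∩Parcel C| = 0 (no overlap).
|Parcel B∩Parcel C|: x∈[2,3], y∈[0,6] → 1·6 = 6.
|Parcel A∩Parcel B∩Parcel C| = 0.
|Parcel A ∪ Parcel B ∪ Parcel C| = 71 − 6 + 0 = 65.00.

65.00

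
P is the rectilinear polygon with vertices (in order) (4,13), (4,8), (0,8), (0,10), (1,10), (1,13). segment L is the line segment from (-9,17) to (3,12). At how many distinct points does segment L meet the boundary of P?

The segment meets the boundary at (1,12.833).

1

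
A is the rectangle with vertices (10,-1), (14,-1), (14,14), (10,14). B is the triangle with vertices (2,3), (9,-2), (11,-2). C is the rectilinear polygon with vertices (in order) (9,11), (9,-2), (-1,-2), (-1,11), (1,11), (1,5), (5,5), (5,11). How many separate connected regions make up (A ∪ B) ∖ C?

(A ∪ B) ∖ C splits into 2 disjoint pieces (area 60, area 1.1111).

2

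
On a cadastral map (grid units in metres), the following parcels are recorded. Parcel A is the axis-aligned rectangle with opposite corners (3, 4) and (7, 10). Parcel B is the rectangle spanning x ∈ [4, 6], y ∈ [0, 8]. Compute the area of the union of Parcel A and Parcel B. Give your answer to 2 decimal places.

32.00

By inclusion–exclusion:
Individual areas: |Parcel A| = 24, |Parcel B| = 16.
|Parcel A∩Parcel B|: x∈[4,6], y∈[4,8] → 2·4 = 8.
|Parcel A ∪ Parcel B| = 40 − 8 = 32.00.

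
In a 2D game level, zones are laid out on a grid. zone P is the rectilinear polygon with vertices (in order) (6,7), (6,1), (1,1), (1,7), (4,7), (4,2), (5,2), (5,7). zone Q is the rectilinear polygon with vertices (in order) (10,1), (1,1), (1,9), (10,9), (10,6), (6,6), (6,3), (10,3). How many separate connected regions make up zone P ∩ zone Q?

1

zone P ∩ zone Q is a single connected region.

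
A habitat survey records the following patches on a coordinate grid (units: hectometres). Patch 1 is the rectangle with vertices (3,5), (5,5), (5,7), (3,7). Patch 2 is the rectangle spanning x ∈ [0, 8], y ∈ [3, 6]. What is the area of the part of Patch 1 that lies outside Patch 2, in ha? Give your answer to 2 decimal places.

|Patch 1∩Patch 2|: x∈[3,5], y∈[5,6] → 2·1 = 2.
|Patch 1| = 4.
|Patch 1 ∖ Patch 2| = |Patch 1| − |Patch 1∩Patch 2| = 4 − 2 = 2.00.

2.00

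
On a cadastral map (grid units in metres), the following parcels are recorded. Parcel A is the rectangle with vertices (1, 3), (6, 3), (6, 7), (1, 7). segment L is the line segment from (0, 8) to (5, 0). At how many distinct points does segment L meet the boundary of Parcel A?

The segment meets the boundary at (3.125,3), (1,6.4).

2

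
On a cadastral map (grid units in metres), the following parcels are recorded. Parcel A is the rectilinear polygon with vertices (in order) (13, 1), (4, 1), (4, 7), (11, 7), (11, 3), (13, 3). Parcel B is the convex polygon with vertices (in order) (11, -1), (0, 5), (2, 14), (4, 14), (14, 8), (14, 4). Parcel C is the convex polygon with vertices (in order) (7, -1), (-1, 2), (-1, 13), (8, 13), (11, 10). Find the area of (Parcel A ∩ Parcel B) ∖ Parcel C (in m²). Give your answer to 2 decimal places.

16.56

|Parcel A ∩ Parcel B| = 42.4364.
|(Parcel A ∩ Parcel B) ∩ Parcel C| = 25.8788.
|(Parcel A ∩ Parcel B) ∖ Parcel C| = 42.4364 − 25.8788 = 16.56.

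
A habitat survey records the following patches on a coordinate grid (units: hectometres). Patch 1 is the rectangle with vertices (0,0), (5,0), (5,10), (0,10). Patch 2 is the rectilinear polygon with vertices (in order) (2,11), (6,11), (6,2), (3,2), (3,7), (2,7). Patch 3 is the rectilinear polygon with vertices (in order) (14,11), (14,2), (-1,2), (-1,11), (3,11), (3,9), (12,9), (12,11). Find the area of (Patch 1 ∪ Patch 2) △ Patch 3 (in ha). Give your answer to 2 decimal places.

|Patch 1 ∪ Patch 2| = 62.
|(Patch 1 ∪ Patch 2) ∩ Patch 3| = 46.
|(Patch 1 ∪ Patch 2) △ Patch 3| = 62 + 117 − 92 = 87.00.

87.00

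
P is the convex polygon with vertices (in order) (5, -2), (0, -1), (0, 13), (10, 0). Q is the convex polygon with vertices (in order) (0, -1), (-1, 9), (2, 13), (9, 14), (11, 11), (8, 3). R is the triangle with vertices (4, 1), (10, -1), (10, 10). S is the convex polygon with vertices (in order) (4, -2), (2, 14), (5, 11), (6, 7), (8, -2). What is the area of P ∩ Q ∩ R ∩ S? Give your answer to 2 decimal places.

The intersection is the polygon with vertices (4,1), (6.429,4.643), (6.562,4.469), (7,2.5).
By the shoelace formula its area is 3.74.

3.74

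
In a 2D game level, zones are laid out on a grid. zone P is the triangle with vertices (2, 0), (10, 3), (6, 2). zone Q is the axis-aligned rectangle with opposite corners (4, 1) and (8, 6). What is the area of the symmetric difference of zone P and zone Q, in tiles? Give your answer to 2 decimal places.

|zone P| = 2, |zone Q| = 20, |zone P∩zone Q| = 1.4167.
|zone P △ zone Q| = |zone P| + |zone Q| − 2·|zone P∩zone Q| = 2 + 20 − 2.8333 = 19.17.

19.17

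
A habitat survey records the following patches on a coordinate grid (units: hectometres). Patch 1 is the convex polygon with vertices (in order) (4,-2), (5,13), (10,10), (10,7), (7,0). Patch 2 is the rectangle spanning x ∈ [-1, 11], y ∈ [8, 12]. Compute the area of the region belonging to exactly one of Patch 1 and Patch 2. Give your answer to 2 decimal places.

68.57

|Patch 1| = 55.5, |Patch 2| = 48, |Patch 1∩Patch 2| = 17.4667.
|Patch 1 △ Patch 2| = |Patch 1| + |Patch 2| − 2·|Patch 1∩Patch 2| = 55.5 + 48 − 34.9333 = 68.57.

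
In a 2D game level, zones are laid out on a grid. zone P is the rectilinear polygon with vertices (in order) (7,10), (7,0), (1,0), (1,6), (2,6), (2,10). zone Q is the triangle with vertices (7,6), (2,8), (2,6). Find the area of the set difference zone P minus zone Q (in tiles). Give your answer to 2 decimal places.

|zone P| = 56, |zone P∩zone Q| = 5.
|zone P ∖ zone Q| = |zone P| − |zone P∩zone Q| = 56 − 5 = 51.00.

51.00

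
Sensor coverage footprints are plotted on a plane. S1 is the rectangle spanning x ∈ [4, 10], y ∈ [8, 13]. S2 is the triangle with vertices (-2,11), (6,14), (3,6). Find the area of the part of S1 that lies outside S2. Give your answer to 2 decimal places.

26.48

|S1| = 30, |S1∩S2| = 3.5208.
|S1 ∖ S2| = |S1| − |S1∩S2| = 30 − 3.5208 = 26.48.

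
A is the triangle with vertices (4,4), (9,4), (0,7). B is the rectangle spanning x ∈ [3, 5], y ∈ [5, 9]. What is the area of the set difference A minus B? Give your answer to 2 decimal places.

|A| = 7.5, |A∩B| = 1.3333.
|A ∖ B| = |A| − |A∩B| = 7.5 − 1.3333 = 6.17.

6.17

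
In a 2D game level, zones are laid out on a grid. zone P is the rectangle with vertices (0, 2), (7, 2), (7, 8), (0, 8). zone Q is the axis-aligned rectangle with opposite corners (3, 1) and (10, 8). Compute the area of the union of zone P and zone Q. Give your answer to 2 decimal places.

By inclusion–exclusion:
Individual areas: |zone P| = 42, |zone Q| = 49.
|zone P∩zone Q|: x∈[3,7], y∈[2,8] → 4·6 = 24.
|zone P ∪ zone Q| = 91 − 24 = 67.00.

67.00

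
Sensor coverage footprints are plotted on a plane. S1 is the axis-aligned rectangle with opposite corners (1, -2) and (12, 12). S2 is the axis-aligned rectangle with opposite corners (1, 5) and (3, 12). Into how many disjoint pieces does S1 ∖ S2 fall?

1

S1 ∖ S2 is a single connected region.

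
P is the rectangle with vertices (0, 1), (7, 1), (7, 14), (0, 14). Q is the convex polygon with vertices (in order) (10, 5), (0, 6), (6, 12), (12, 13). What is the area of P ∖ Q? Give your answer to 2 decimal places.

|P| = 91, |P∩Q| = 26.5333.
|P ∖ Q| = |P| − |P∩Q| = 91 − 26.5333 = 64.47.

64.47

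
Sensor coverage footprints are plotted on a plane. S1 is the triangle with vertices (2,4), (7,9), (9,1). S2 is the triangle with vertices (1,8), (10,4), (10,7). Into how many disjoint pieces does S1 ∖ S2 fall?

S1 ∖ S2 splits into 2 disjoint pieces (area 18.4555, area 1.6071).

2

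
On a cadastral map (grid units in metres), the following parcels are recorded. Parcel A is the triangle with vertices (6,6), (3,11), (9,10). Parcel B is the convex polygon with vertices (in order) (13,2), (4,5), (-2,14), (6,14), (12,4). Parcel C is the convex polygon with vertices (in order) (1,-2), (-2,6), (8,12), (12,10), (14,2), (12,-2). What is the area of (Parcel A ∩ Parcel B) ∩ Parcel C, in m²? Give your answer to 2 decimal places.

11.61

The region (Parcel A ∩ Parcel B) ∩ Parcel C is the polygon with vertices (8.333,10.111), (8.667,9.556), (6,6), (3.882,9.529), (5.609,10.565).
By the shoelace formula its area is 11.61.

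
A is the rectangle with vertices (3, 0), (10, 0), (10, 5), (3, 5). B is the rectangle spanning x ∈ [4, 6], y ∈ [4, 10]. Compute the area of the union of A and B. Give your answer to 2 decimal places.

45.00

By inclusion–exclusion:
Individual areas: |A| = 35, |B| = 12.
|A∩B|: x∈[4,6], y∈[4,5] → 2·1 = 2.
|A ∪ B| = 47 − 2 = 45.00.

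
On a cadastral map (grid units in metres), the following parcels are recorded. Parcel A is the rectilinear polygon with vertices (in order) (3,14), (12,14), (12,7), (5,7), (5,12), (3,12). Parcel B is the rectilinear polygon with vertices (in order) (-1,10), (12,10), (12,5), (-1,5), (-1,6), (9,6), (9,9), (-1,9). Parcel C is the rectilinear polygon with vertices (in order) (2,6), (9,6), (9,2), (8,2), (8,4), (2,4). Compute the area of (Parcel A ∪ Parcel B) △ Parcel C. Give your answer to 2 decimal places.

77.00

|Parcel A ∪ Parcel B| = 75.
|(Parcel A ∪ Parcel B) ∩ Parcel C| = 7.
|(Parcel A ∪ Parcel B) △ Parcel C| = 75 + 16 − 14 = 77.00.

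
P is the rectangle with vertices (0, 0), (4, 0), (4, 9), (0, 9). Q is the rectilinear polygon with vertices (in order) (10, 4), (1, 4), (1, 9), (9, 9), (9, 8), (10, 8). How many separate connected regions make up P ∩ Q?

1

P ∩ Q is a single connected region.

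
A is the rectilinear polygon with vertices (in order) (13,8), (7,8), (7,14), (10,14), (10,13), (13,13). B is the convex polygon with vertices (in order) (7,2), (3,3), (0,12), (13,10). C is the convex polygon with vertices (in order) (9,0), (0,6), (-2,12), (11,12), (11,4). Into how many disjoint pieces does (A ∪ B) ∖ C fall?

(A ∪ B) ∖ C splits into 2 disjoint pieces (area 17.1667, area 1.4143).

2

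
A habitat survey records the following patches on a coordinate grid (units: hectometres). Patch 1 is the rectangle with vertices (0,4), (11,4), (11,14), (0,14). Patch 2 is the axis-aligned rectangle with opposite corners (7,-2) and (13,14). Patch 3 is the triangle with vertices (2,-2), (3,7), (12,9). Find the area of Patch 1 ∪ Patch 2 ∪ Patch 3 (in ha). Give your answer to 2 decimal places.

By inclusion–exclusion:
Individual areas: |Patch 1| = 110, |Patch 2| = 96, |Patch 3| = 39.5.
|Patch 1∩Patch 2|: x∈[7,11], y∈[4,14] → 4·10 = 40.
|Patch 1∩Patch 3| = 24.6975.
|Patch 2∩Patch 3| = 10.9722.
|Patch 1∩Patch 2∩Patch 3| = 10.4197.
|Patch 1 ∪ Patch 2 ∪ Patch 3| = 245.5 − 75.6697 + 10.4197 = 180.25.

180.25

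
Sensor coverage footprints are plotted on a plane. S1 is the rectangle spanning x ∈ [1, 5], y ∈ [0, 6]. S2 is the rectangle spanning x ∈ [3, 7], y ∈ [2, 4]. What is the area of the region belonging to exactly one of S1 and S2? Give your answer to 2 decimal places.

24.00

|S1∩S2|: x∈[3,5], y∈[2,4] → 2·2 = 4.
|S1 △ S2| = |S1| + |S2| − 2·|S1∩S2| = 24 + 8 − 8 = 24.00.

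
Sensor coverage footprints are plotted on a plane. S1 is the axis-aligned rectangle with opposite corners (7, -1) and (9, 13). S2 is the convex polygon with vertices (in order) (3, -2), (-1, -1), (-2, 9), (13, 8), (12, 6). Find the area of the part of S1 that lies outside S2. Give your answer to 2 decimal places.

16.22

|S1| = 28, |S1∩S2| = 11.7778.
|S1 ∖ S2| = |S1| − |S1∩S2| = 28 − 11.7778 = 16.22.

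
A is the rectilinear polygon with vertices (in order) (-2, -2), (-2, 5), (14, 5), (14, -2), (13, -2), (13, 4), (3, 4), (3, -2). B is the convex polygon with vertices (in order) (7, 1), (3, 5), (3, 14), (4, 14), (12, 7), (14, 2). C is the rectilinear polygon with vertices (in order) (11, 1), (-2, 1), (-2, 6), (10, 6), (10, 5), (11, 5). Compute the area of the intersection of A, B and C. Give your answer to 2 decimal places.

7.50

The intersection is the polygon with vertices (4,4), (3,5), (10,5), (11,5), (11,4).
By the shoelace formula its area is 7.50.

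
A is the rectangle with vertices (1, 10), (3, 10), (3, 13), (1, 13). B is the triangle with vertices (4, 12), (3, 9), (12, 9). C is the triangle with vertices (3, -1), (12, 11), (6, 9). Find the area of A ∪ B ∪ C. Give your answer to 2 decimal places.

43.65

By inclusion–exclusion:
Individual areas: |A| = 6, |B| = 13.5, |C| = 27.
|A∩B| = 0.
|A∩C| = 0.
|B∩C| = 2.8472.
|A∩B∩C| = 0.
|A ∪ B ∪ C| = 46.5 − 2.8472 + 0 = 43.65.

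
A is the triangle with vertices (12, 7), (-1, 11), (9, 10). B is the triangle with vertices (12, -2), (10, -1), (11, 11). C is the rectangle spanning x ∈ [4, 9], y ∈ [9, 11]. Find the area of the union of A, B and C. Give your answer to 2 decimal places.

By inclusion–exclusion:
Individual areas: |A| = 13.5, |B| = 12.5, |C| = 10.
|A∩B| = 0.3698.
|A∩C| = 5.9038.
|B∩C| = 0.
|A∩B∩C| = 0.
|A ∪ B ∪ C| = 36 − 6.2736 + 0 = 29.73.

29.73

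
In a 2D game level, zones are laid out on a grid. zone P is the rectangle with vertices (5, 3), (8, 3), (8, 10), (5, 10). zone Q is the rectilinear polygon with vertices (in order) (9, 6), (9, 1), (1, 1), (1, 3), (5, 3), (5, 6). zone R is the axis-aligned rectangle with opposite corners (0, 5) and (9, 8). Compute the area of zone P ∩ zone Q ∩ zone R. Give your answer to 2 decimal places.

The intersection is the polygon with vertices (5,6), (8,6), (8,5), (5,5).
By the shoelace formula its area is 3.00.

3.00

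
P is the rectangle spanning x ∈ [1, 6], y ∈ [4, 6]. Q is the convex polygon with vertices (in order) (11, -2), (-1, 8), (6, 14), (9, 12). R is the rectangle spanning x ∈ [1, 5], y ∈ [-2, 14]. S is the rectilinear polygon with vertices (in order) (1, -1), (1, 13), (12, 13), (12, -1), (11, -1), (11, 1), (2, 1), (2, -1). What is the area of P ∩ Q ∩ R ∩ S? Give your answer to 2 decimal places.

4.80

The intersection is the polygon with vertices (1.4,6), (5,6), (5,4), (3.8,4).
By the shoelace formula its area is 4.80.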